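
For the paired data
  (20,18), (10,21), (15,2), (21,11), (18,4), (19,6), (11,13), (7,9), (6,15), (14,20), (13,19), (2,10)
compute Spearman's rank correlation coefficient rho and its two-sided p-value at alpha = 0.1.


Step 1: Rank x and y separately (midranks; no ties here).
rank(x): 20->11, 10->4, 15->8, 21->12, 18->9, 19->10, 11->5, 7->3, 6->2, 14->7, 13->6, 2->1
rank(y): 18->9, 21->12, 2->1, 11->6, 4->2, 6->3, 13->7, 9->4, 15->8, 20->11, 19->10, 10->5
Step 2: d_i = R_x(i) - R_y(i); compute d_i^2.
  (11-9)^2=4, (4-12)^2=64, (8-1)^2=49, (12-6)^2=36, (9-2)^2=49, (10-3)^2=49, (5-7)^2=4, (3-4)^2=1, (2-8)^2=36, (7-11)^2=16, (6-10)^2=16, (1-5)^2=16
sum(d^2) = 340.
Step 3: rho = 1 - 6*340 / (12*(12^2 - 1)) = 1 - 2040/1716 = -0.188811.
Step 4: Under H0, t = rho * sqrt((n-2)/(1-rho^2)) = -0.6080 ~ t(10).
Step 5: Two-sided p-value from the t-distribution with 10 df = 0.556737.
Step 6: alpha = 0.1. fail to reject H0.

rho = -0.1888, p = 0.556737, fail to reject H0 at alpha = 0.1.


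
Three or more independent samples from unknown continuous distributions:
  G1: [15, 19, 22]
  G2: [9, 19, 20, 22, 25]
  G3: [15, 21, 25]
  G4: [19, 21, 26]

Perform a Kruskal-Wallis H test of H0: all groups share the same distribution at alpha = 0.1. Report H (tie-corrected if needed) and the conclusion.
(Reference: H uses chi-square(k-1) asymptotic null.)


Step 1: Combine all N = 14 observations and assign midranks.
sorted (value, group, rank): (9,G2,1), (15,G1,2.5), (15,G3,2.5), (19,G1,5), (19,G2,5), (19,G4,5), (20,G2,7), (21,G3,8.5), (21,G4,8.5), (22,G1,10.5), (22,G2,10.5), (25,G2,12.5), (25,G3,12.5), (26,G4,14)
Step 2: Sum ranks within each group.
R_1 = 18 (n_1 = 3)
R_2 = 36 (n_2 = 5)
R_3 = 23.5 (n_3 = 3)
R_4 = 27.5 (n_4 = 3)
Step 3: H = 12/(N(N+1)) * sum(R_i^2/n_i) - 3(N+1)
     = 12/(14*15) * (18^2/3 + 36^2/5 + 23.5^2/3 + 27.5^2/3) - 3*15
     = 0.057143 * 803.367 - 45
     = 0.906667.
Step 4: Ties present; correction factor C = 1 - 48/(14^3 - 14) = 0.982418. Corrected H = 0.906667 / 0.982418 = 0.922893.
Step 5: Under H0, H ~ chi^2(3); p-value = 0.819900.
Step 6: alpha = 0.1. fail to reject H0.

H = 0.9229, df = 3, p = 0.819900, fail to reject H0.


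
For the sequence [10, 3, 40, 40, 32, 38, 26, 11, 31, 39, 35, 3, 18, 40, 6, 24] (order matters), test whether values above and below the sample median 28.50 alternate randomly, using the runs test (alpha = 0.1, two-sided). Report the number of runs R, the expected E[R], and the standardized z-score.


Step 1: Compute median = 28.50; label A = above, B = below.
Labels in order: BBAAAABBAAABBABB  (n_A = 8, n_B = 8)
Step 2: Count runs R = 7.
Step 3: Under H0 (random ordering), E[R] = 2*n_A*n_B/(n_A+n_B) + 1 = 2*8*8/16 + 1 = 9.0000.
        Var[R] = 2*n_A*n_B*(2*n_A*n_B - n_A - n_B) / ((n_A+n_B)^2 * (n_A+n_B-1)) = 14336/3840 = 3.7333.
        SD[R] = 1.9322.
Step 4: Continuity-corrected z = (R + 0.5 - E[R]) / SD[R] = (7 + 0.5 - 9.0000) / 1.9322 = -0.7763.
Step 5: Two-sided p-value via normal approximation = 2*(1 - Phi(|z|)) = 0.437558.
Step 6: alpha = 0.1. fail to reject H0.

R = 7, z = -0.7763, p = 0.437558, fail to reject H0.


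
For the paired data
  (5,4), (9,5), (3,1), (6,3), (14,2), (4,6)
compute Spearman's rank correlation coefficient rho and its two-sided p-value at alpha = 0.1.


Step 1: Rank x and y separately (midranks; no ties here).
rank(x): 5->3, 9->5, 3->1, 6->4, 14->6, 4->2
rank(y): 4->4, 5->5, 1->1, 3->3, 2->2, 6->6
Step 2: d_i = R_x(i) - R_y(i); compute d_i^2.
  (3-4)^2=1, (5-5)^2=0, (1-1)^2=0, (4-3)^2=1, (6-2)^2=16, (2-6)^2=16
sum(d^2) = 34.
Step 3: rho = 1 - 6*34 / (6*(6^2 - 1)) = 1 - 204/210 = 0.028571.
Step 4: Under H0, t = rho * sqrt((n-2)/(1-rho^2)) = 0.0572 ~ t(4).
Step 5: Two-sided p-value from the t-distribution with 4 df = 0.957155.
Step 6: alpha = 0.1. fail to reject H0.

rho = 0.0286, p = 0.957155, fail to reject H0 at alpha = 0.1.


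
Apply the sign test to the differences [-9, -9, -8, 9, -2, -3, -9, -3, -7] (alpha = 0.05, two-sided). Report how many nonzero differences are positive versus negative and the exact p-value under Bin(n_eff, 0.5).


Step 1: Discard zero differences. Original n = 9; n_eff = number of nonzero differences = 9.
Nonzero differences (with sign): -9, -9, -8, +9, -2, -3, -9, -3, -7
Step 2: Count signs: positive = 1, negative = 8.
Step 3: Under H0: P(positive) = 0.5, so the number of positives S ~ Bin(9, 0.5).
Step 4: Two-sided exact p-value = sum of Bin(9,0.5) probabilities at or below the observed probability = 0.039062.
Step 5: alpha = 0.05. reject H0.

n_eff = 9, pos = 1, neg = 8, p = 0.039062, reject H0.


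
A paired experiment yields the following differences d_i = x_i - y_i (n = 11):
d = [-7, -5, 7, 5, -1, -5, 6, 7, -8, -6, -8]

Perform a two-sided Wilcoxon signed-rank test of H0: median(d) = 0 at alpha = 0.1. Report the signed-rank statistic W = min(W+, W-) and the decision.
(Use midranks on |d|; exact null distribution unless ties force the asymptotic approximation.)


Step 1: Drop any zero differences (none here) and take |d_i|.
|d| = [7, 5, 7, 5, 1, 5, 6, 7, 8, 6, 8]
Step 2: Midrank |d_i| (ties get averaged ranks).
ranks: |7|->8, |5|->3, |7|->8, |5|->3, |1|->1, |5|->3, |6|->5.5, |7|->8, |8|->10.5, |6|->5.5, |8|->10.5
Step 3: Attach original signs; sum ranks with positive sign and with negative sign.
W+ = 8 + 3 + 5.5 + 8 = 24.5
W- = 8 + 3 + 1 + 3 + 10.5 + 5.5 + 10.5 = 41.5
(Check: W+ + W- = 66 should equal n(n+1)/2 = 66.)
Step 4: Test statistic W = min(W+, W-) = 24.5.
Step 5: Ties in |d|, so use the tie-corrected normal approximation.
        E[W] = n(n+1)/4 = 11*12/4 = 33.
        Tie groups: |d|=5 (t=3), |d|=6 (t=2), |d|=7 (t=3), |d|=8 (t=2); sum(t^3 - t) = 60.
        Var[W] = n(n+1)(2n+1)/24 - sum(t^3-t)/48 = 3036/24 - 60/48 = 125.25.
        z = (W - E[W]) / sqrt(Var[W]) = (24.5 - 33) / 11.1915 = -0.7595.
        Two-sided p = 2*Phi(z) = 0.447551.
Step 6: alpha = 0.1. fail to reject H0.

W+ = 24.5, W- = 41.5, W = min = 24.5, p = 0.447551, fail to reject H0.


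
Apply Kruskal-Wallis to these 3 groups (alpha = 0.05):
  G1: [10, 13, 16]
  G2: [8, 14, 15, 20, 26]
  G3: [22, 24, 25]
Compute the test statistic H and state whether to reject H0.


Step 1: Combine all N = 11 observations and assign midranks.
sorted (value, group, rank): (8,G2,1), (10,G1,2), (13,G1,3), (14,G2,4), (15,G2,5), (16,G1,6), (20,G2,7), (22,G3,8), (24,G3,9), (25,G3,10), (26,G2,11)
Step 2: Sum ranks within each group.
R_1 = 11 (n_1 = 3)
R_2 = 28 (n_2 = 5)
R_3 = 27 (n_3 = 3)
Step 3: H = 12/(N(N+1)) * sum(R_i^2/n_i) - 3(N+1)
     = 12/(11*12) * (11^2/3 + 28^2/5 + 27^2/3) - 3*12
     = 0.090909 * 440.133 - 36
     = 4.012121.
Step 4: No ties, so H is used without correction.
Step 5: Under H0, H ~ chi^2(2); p-value = 0.134518.
Step 6: alpha = 0.05. fail to reject H0.

H = 4.0121, df = 2, p = 0.134518, fail to reject H0.


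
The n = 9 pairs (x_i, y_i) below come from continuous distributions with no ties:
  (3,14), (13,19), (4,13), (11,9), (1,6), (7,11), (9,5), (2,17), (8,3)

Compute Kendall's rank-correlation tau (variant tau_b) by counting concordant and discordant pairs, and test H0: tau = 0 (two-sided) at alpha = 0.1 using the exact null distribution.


Step 1: Enumerate the 36 unordered pairs (i,j) with i<j and classify each by sign(x_j-x_i) * sign(y_j-y_i).
  (1,2):dx=+10,dy=+5->C; (1,3):dx=+1,dy=-1->D; (1,4):dx=+8,dy=-5->D; (1,5):dx=-2,dy=-8->C
  (1,6):dx=+4,dy=-3->D; (1,7):dx=+6,dy=-9->D; (1,8):dx=-1,dy=+3->D; (1,9):dx=+5,dy=-11->D
  (2,3):dx=-9,dy=-6->C; (2,4):dx=-2,dy=-10->C; (2,5):dx=-12,dy=-13->C; (2,6):dx=-6,dy=-8->C
  (2,7):dx=-4,dy=-14->C; (2,8):dx=-11,dy=-2->C; (2,9):dx=-5,dy=-16->C; (3,4):dx=+7,dy=-4->D
  (3,5):dx=-3,dy=-7->C; (3,6):dx=+3,dy=-2->D; (3,7):dx=+5,dy=-8->D; (3,8):dx=-2,dy=+4->D
  (3,9):dx=+4,dy=-10->D; (4,5):dx=-10,dy=-3->C; (4,6):dx=-4,dy=+2->D; (4,7):dx=-2,dy=-4->C
  (4,8):dx=-9,dy=+8->D; (4,9):dx=-3,dy=-6->C; (5,6):dx=+6,dy=+5->C; (5,7):dx=+8,dy=-1->D
  (5,8):dx=+1,dy=+11->C; (5,9):dx=+7,dy=-3->D; (6,7):dx=+2,dy=-6->D; (6,8):dx=-5,dy=+6->D
  (6,9):dx=+1,dy=-8->D; (7,8):dx=-7,dy=+12->D; (7,9):dx=-1,dy=-2->C; (8,9):dx=+6,dy=-14->D
Step 2: C = 16, D = 20, total pairs = 36.
Step 3: tau = (C - D)/(n(n-1)/2) = (16 - 20)/36 = -0.111111.
Step 4: Exact two-sided p-value (enumerate n! = 362880 permutations of y under H0): p = 0.761414.
Step 5: alpha = 0.1. fail to reject H0.

tau_b = -0.1111 (C=16, D=20), p = 0.761414, fail to reject H0.


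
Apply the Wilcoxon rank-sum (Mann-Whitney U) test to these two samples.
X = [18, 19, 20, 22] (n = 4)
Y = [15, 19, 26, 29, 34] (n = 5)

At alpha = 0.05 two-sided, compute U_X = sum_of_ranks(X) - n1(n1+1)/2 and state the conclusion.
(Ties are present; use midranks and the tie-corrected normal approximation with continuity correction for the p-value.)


Step 1: Combine and sort all 9 observations; assign midranks.
sorted (value, group): (15,Y), (18,X), (19,X), (19,Y), (20,X), (22,X), (26,Y), (29,Y), (34,Y)
ranks: 15->1, 18->2, 19->3.5, 19->3.5, 20->5, 22->6, 26->7, 29->8, 34->9
Step 2: Rank sum for X: R1 = 2 + 3.5 + 5 + 6 = 16.5.
Step 3: U_X = R1 - n1(n1+1)/2 = 16.5 - 4*5/2 = 16.5 - 10 = 6.5.
       U_Y = n1*n2 - U_X = 20 - 6.5 = 13.5.
Step 4: Ties are present, so use the tie-corrected normal approximation (with continuity correction) for the p-value.
Step 5: p-value = 0.460558; compare to alpha = 0.05. fail to reject H0.

U_X = 6.5, p = 0.460558, fail to reject H0 at alpha = 0.05.


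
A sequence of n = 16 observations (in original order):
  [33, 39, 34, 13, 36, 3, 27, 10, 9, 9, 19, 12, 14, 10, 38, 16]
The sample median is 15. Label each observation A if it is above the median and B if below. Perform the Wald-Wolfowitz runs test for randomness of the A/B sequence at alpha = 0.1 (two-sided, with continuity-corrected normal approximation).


Step 1: Compute median = 15; label A = above, B = below.
Labels in order: AAABABABBBABBBAA  (n_A = 8, n_B = 8)
Step 2: Count runs R = 9.
Step 3: Under H0 (random ordering), E[R] = 2*n_A*n_B/(n_A+n_B) + 1 = 2*8*8/16 + 1 = 9.0000.
        Var[R] = 2*n_A*n_B*(2*n_A*n_B - n_A - n_B) / ((n_A+n_B)^2 * (n_A+n_B-1)) = 14336/3840 = 3.7333.
        SD[R] = 1.9322.
Step 4: R = E[R], so z = 0 with no continuity correction.
Step 5: Two-sided p-value via normal approximation = 2*(1 - Phi(|z|)) = 1.000000.
Step 6: alpha = 0.1. fail to reject H0.

R = 9, z = 0.0000, p = 1.000000, fail to reject H0.


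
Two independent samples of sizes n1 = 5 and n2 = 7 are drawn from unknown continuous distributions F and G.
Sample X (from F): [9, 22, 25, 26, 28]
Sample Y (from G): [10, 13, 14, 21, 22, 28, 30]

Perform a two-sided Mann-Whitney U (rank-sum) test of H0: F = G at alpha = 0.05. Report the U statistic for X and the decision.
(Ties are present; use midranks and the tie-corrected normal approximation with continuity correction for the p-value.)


Step 1: Combine and sort all 12 observations; assign midranks.
sorted (value, group): (9,X), (10,Y), (13,Y), (14,Y), (21,Y), (22,X), (22,Y), (25,X), (26,X), (28,X), (28,Y), (30,Y)
ranks: 9->1, 10->2, 13->3, 14->4, 21->5, 22->6.5, 22->6.5, 25->8, 26->9, 28->10.5, 28->10.5, 30->12
Step 2: Rank sum for X: R1 = 1 + 6.5 + 8 + 9 + 10.5 = 35.
Step 3: U_X = R1 - n1(n1+1)/2 = 35 - 5*6/2 = 35 - 15 = 20.
       U_Y = n1*n2 - U_X = 35 - 20 = 15.
Step 4: Ties are present, so use the tie-corrected normal approximation (with continuity correction) for the p-value.
Step 5: p-value = 0.744469; compare to alpha = 0.05. fail to reject H0.

U_X = 20, p = 0.744469, fail to reject H0 at alpha = 0.05.


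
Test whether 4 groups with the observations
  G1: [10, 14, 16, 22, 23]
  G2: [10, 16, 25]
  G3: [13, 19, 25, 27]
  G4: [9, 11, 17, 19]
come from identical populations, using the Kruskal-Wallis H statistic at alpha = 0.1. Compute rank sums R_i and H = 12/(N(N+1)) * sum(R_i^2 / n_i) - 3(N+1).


Step 1: Combine all N = 16 observations and assign midranks.
sorted (value, group, rank): (9,G4,1), (10,G1,2.5), (10,G2,2.5), (11,G4,4), (13,G3,5), (14,G1,6), (16,G1,7.5), (16,G2,7.5), (17,G4,9), (19,G3,10.5), (19,G4,10.5), (22,G1,12), (23,G1,13), (25,G2,14.5), (25,G3,14.5), (27,G3,16)
Step 2: Sum ranks within each group.
R_1 = 41 (n_1 = 5)
R_2 = 24.5 (n_2 = 3)
R_3 = 46 (n_3 = 4)
R_4 = 24.5 (n_4 = 4)
Step 3: H = 12/(N(N+1)) * sum(R_i^2/n_i) - 3(N+1)
     = 12/(16*17) * (41^2/5 + 24.5^2/3 + 46^2/4 + 24.5^2/4) - 3*17
     = 0.044118 * 1215.35 - 51
     = 2.618199.
Step 4: Ties present; correction factor C = 1 - 24/(16^3 - 16) = 0.994118. Corrected H = 2.618199 / 0.994118 = 2.633691.
Step 5: Under H0, H ~ chi^2(3); p-value = 0.451614.
Step 6: alpha = 0.1. fail to reject H0.

H = 2.6337, df = 3, p = 0.451614, fail to reject H0.


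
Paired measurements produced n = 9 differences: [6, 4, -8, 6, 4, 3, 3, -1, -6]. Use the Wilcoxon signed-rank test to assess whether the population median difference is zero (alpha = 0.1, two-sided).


Step 1: Drop any zero differences (none here) and take |d_i|.
|d| = [6, 4, 8, 6, 4, 3, 3, 1, 6]
Step 2: Midrank |d_i| (ties get averaged ranks).
ranks: |6|->7, |4|->4.5, |8|->9, |6|->7, |4|->4.5, |3|->2.5, |3|->2.5, |1|->1, |6|->7
Step 3: Attach original signs; sum ranks with positive sign and with negative sign.
W+ = 7 + 4.5 + 7 + 4.5 + 2.5 + 2.5 = 28
W- = 9 + 1 + 7 = 17
(Check: W+ + W- = 45 should equal n(n+1)/2 = 45.)
Step 4: Test statistic W = min(W+, W-) = 17.
Step 5: Ties in |d|, so use the tie-corrected normal approximation.
        E[W] = n(n+1)/4 = 9*10/4 = 22.5.
        Tie groups: |d|=3 (t=2), |d|=4 (t=2), |d|=6 (t=3); sum(t^3 - t) = 36.
        Var[W] = n(n+1)(2n+1)/24 - sum(t^3-t)/48 = 1710/24 - 36/48 = 70.5.
        z = (W - E[W]) / sqrt(Var[W]) = (17 - 22.5) / 8.3964 = -0.6550.
        Two-sided p = 2*Phi(z) = 0.512442.
Step 6: alpha = 0.1. fail to reject H0.

W+ = 28, W- = 17, W = min = 17, p = 0.512442, fail to reject H0.


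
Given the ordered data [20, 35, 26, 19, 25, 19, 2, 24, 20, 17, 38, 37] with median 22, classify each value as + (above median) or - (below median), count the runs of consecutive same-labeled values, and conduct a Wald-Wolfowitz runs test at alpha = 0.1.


Step 1: Compute median = 22; label A = above, B = below.
Labels in order: BAABABBABBAA  (n_A = 6, n_B = 6)
Step 2: Count runs R = 8.
Step 3: Under H0 (random ordering), E[R] = 2*n_A*n_B/(n_A+n_B) + 1 = 2*6*6/12 + 1 = 7.0000.
        Var[R] = 2*n_A*n_B*(2*n_A*n_B - n_A - n_B) / ((n_A+n_B)^2 * (n_A+n_B-1)) = 4320/1584 = 2.7273.
        SD[R] = 1.6514.
Step 4: Continuity-corrected z = (R - 0.5 - E[R]) / SD[R] = (8 - 0.5 - 7.0000) / 1.6514 = 0.3028.
Step 5: Two-sided p-value via normal approximation = 2*(1 - Phi(|z|)) = 0.762069.
Step 6: alpha = 0.1. fail to reject H0.

R = 8, z = 0.3028, p = 0.762069, fail to reject H0.


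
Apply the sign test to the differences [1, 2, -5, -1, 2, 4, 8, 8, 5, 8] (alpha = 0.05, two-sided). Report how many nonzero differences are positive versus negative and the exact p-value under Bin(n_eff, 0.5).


Step 1: Discard zero differences. Original n = 10; n_eff = number of nonzero differences = 10.
Nonzero differences (with sign): +1, +2, -5, -1, +2, +4, +8, +8, +5, +8
Step 2: Count signs: positive = 8, negative = 2.
Step 3: Under H0: P(positive) = 0.5, so the number of positives S ~ Bin(10, 0.5).
Step 4: Two-sided exact p-value = sum of Bin(10,0.5) probabilities at or below the observed probability = 0.109375.
Step 5: alpha = 0.05. fail to reject H0.

n_eff = 10, pos = 8, neg = 2, p = 0.109375, fail to reject H0.


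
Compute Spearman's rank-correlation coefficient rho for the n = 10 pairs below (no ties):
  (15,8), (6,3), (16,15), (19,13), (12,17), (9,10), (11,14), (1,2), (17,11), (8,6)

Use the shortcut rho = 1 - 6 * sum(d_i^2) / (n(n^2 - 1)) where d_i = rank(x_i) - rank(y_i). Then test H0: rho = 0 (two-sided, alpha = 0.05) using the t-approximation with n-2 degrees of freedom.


Step 1: Rank x and y separately (midranks; no ties here).
rank(x): 15->7, 6->2, 16->8, 19->10, 12->6, 9->4, 11->5, 1->1, 17->9, 8->3
rank(y): 8->4, 3->2, 15->9, 13->7, 17->10, 10->5, 14->8, 2->1, 11->6, 6->3
Step 2: d_i = R_x(i) - R_y(i); compute d_i^2.
  (7-4)^2=9, (2-2)^2=0, (8-9)^2=1, (10-7)^2=9, (6-10)^2=16, (4-5)^2=1, (5-8)^2=9, (1-1)^2=0, (9-6)^2=9, (3-3)^2=0
sum(d^2) = 54.
Step 3: rho = 1 - 6*54 / (10*(10^2 - 1)) = 1 - 324/990 = 0.672727.
Step 4: Under H0, t = rho * sqrt((n-2)/(1-rho^2)) = 2.5717 ~ t(8).
Step 5: Two-sided p-value from the t-distribution with 8 df = 0.033041.
Step 6: alpha = 0.05. reject H0.

rho = 0.6727, p = 0.033041, reject H0 at alpha = 0.05.


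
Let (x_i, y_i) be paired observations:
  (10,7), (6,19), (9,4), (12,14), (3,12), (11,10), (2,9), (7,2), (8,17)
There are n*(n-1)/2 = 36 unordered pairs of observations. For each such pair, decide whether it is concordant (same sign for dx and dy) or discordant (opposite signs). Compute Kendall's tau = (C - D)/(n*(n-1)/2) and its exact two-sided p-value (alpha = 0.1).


Step 1: Enumerate the 36 unordered pairs (i,j) with i<j and classify each by sign(x_j-x_i) * sign(y_j-y_i).
  (1,2):dx=-4,dy=+12->D; (1,3):dx=-1,dy=-3->C; (1,4):dx=+2,dy=+7->C; (1,5):dx=-7,dy=+5->D
  (1,6):dx=+1,dy=+3->C; (1,7):dx=-8,dy=+2->D; (1,8):dx=-3,dy=-5->C; (1,9):dx=-2,dy=+10->D
  (2,3):dx=+3,dy=-15->D; (2,4):dx=+6,dy=-5->D; (2,5):dx=-3,dy=-7->C; (2,6):dx=+5,dy=-9->D
  (2,7):dx=-4,dy=-10->C; (2,8):dx=+1,dy=-17->D; (2,9):dx=+2,dy=-2->D; (3,4):dx=+3,dy=+10->C
  (3,5):dx=-6,dy=+8->D; (3,6):dx=+2,dy=+6->C; (3,7):dx=-7,dy=+5->D; (3,8):dx=-2,dy=-2->C
  (3,9):dx=-1,dy=+13->D; (4,5):dx=-9,dy=-2->C; (4,6):dx=-1,dy=-4->C; (4,7):dx=-10,dy=-5->C
  (4,8):dx=-5,dy=-12->C; (4,9):dx=-4,dy=+3->D; (5,6):dx=+8,dy=-2->D; (5,7):dx=-1,dy=-3->C
  (5,8):dx=+4,dy=-10->D; (5,9):dx=+5,dy=+5->C; (6,7):dx=-9,dy=-1->C; (6,8):dx=-4,dy=-8->C
  (6,9):dx=-3,dy=+7->D; (7,8):dx=+5,dy=-7->D; (7,9):dx=+6,dy=+8->C; (8,9):dx=+1,dy=+15->C
Step 2: C = 19, D = 17, total pairs = 36.
Step 3: tau = (C - D)/(n(n-1)/2) = (19 - 17)/36 = 0.055556.
Step 4: Exact two-sided p-value (enumerate n! = 362880 permutations of y under H0): p = 0.919455.
Step 5: alpha = 0.1. fail to reject H0.

tau_b = 0.0556 (C=19, D=17), p = 0.919455, fail to reject H0.


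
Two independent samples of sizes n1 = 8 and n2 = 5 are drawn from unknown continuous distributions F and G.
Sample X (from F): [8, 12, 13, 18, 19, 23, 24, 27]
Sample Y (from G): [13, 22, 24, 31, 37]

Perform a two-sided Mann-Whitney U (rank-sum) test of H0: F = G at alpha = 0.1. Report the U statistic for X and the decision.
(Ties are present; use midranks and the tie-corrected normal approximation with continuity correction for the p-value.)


Step 1: Combine and sort all 13 observations; assign midranks.
sorted (value, group): (8,X), (12,X), (13,X), (13,Y), (18,X), (19,X), (22,Y), (23,X), (24,X), (24,Y), (27,X), (31,Y), (37,Y)
ranks: 8->1, 12->2, 13->3.5, 13->3.5, 18->5, 19->6, 22->7, 23->8, 24->9.5, 24->9.5, 27->11, 31->12, 37->13
Step 2: Rank sum for X: R1 = 1 + 2 + 3.5 + 5 + 6 + 8 + 9.5 + 11 = 46.
Step 3: U_X = R1 - n1(n1+1)/2 = 46 - 8*9/2 = 46 - 36 = 10.
       U_Y = n1*n2 - U_X = 40 - 10 = 30.
Step 4: Ties are present, so use the tie-corrected normal approximation (with continuity correction) for the p-value.
Step 5: p-value = 0.163169; compare to alpha = 0.1. fail to reject H0.

U_X = 10, p = 0.163169, fail to reject H0 at alpha = 0.1.


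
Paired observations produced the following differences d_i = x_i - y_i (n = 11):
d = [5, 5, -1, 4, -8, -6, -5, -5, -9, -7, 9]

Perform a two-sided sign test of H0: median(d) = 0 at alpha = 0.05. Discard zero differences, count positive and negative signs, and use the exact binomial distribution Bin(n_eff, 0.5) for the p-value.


Step 1: Discard zero differences. Original n = 11; n_eff = number of nonzero differences = 11.
Nonzero differences (with sign): +5, +5, -1, +4, -8, -6, -5, -5, -9, -7, +9
Step 2: Count signs: positive = 4, negative = 7.
Step 3: Under H0: P(positive) = 0.5, so the number of positives S ~ Bin(11, 0.5).
Step 4: Two-sided exact p-value = sum of Bin(11,0.5) probabilities at or below the observed probability = 0.548828.
Step 5: alpha = 0.05. fail to reject H0.

n_eff = 11, pos = 4, neg = 7, p = 0.548828, fail to reject H0.


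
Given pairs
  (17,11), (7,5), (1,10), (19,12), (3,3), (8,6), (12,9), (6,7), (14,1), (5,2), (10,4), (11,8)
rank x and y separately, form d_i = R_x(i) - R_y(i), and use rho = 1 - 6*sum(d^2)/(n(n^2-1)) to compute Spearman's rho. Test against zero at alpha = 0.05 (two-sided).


Step 1: Rank x and y separately (midranks; no ties here).
rank(x): 17->11, 7->5, 1->1, 19->12, 3->2, 8->6, 12->9, 6->4, 14->10, 5->3, 10->7, 11->8
rank(y): 11->11, 5->5, 10->10, 12->12, 3->3, 6->6, 9->9, 7->7, 1->1, 2->2, 4->4, 8->8
Step 2: d_i = R_x(i) - R_y(i); compute d_i^2.
  (11-11)^2=0, (5-5)^2=0, (1-10)^2=81, (12-12)^2=0, (2-3)^2=1, (6-6)^2=0, (9-9)^2=0, (4-7)^2=9, (10-1)^2=81, (3-2)^2=1, (7-4)^2=9, (8-8)^2=0
sum(d^2) = 182.
Step 3: rho = 1 - 6*182 / (12*(12^2 - 1)) = 1 - 1092/1716 = 0.363636.
Step 4: Under H0, t = rho * sqrt((n-2)/(1-rho^2)) = 1.2344 ~ t(10).
Step 5: Two-sided p-value from the t-distribution with 10 df = 0.245265.
Step 6: alpha = 0.05. fail to reject H0.

rho = 0.3636, p = 0.245265, fail to reject H0 at alpha = 0.05.


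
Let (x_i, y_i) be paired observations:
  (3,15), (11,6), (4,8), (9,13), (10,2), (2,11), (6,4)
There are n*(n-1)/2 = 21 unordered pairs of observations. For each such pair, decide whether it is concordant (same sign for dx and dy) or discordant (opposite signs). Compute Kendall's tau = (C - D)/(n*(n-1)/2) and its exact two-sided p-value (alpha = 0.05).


Step 1: Enumerate the 21 unordered pairs (i,j) with i<j and classify each by sign(x_j-x_i) * sign(y_j-y_i).
  (1,2):dx=+8,dy=-9->D; (1,3):dx=+1,dy=-7->D; (1,4):dx=+6,dy=-2->D; (1,5):dx=+7,dy=-13->D
  (1,6):dx=-1,dy=-4->C; (1,7):dx=+3,dy=-11->D; (2,3):dx=-7,dy=+2->D; (2,4):dx=-2,dy=+7->D
  (2,5):dx=-1,dy=-4->C; (2,6):dx=-9,dy=+5->D; (2,7):dx=-5,dy=-2->C; (3,4):dx=+5,dy=+5->C
  (3,5):dx=+6,dy=-6->D; (3,6):dx=-2,dy=+3->D; (3,7):dx=+2,dy=-4->D; (4,5):dx=+1,dy=-11->D
  (4,6):dx=-7,dy=-2->C; (4,7):dx=-3,dy=-9->C; (5,6):dx=-8,dy=+9->D; (5,7):dx=-4,dy=+2->D
  (6,7):dx=+4,dy=-7->D
Step 2: C = 6, D = 15, total pairs = 21.
Step 3: tau = (C - D)/(n(n-1)/2) = (6 - 15)/21 = -0.428571.
Step 4: Exact two-sided p-value (enumerate n! = 5040 permutations of y under H0): p = 0.238889.
Step 5: alpha = 0.05. fail to reject H0.

tau_b = -0.4286 (C=6, D=15), p = 0.238889, fail to reject H0.


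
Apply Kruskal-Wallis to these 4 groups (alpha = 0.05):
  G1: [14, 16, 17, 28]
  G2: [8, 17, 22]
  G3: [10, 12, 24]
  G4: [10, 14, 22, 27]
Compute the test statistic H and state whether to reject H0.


Step 1: Combine all N = 14 observations and assign midranks.
sorted (value, group, rank): (8,G2,1), (10,G3,2.5), (10,G4,2.5), (12,G3,4), (14,G1,5.5), (14,G4,5.5), (16,G1,7), (17,G1,8.5), (17,G2,8.5), (22,G2,10.5), (22,G4,10.5), (24,G3,12), (27,G4,13), (28,G1,14)
Step 2: Sum ranks within each group.
R_1 = 35 (n_1 = 4)
R_2 = 20 (n_2 = 3)
R_3 = 18.5 (n_3 = 3)
R_4 = 31.5 (n_4 = 4)
Step 3: H = 12/(N(N+1)) * sum(R_i^2/n_i) - 3(N+1)
     = 12/(14*15) * (35^2/4 + 20^2/3 + 18.5^2/3 + 31.5^2/4) - 3*15
     = 0.057143 * 801.729 - 45
     = 0.813095.
Step 4: Ties present; correction factor C = 1 - 24/(14^3 - 14) = 0.991209. Corrected H = 0.813095 / 0.991209 = 0.820307.
Step 5: Under H0, H ~ chi^2(3); p-value = 0.844604.
Step 6: alpha = 0.05. fail to reject H0.

H = 0.8203, df = 3, p = 0.844604, fail to reject H0.


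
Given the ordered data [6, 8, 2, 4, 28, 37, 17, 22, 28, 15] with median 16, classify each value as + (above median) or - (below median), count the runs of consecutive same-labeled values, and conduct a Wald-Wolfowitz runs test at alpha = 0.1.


Step 1: Compute median = 16; label A = above, B = below.
Labels in order: BBBBAAAAAB  (n_A = 5, n_B = 5)
Step 2: Count runs R = 3.
Step 3: Under H0 (random ordering), E[R] = 2*n_A*n_B/(n_A+n_B) + 1 = 2*5*5/10 + 1 = 6.0000.
        Var[R] = 2*n_A*n_B*(2*n_A*n_B - n_A - n_B) / ((n_A+n_B)^2 * (n_A+n_B-1)) = 2000/900 = 2.2222.
        SD[R] = 1.4907.
Step 4: Continuity-corrected z = (R + 0.5 - E[R]) / SD[R] = (3 + 0.5 - 6.0000) / 1.4907 = -1.6771.
Step 5: Two-sided p-value via normal approximation = 2*(1 - Phi(|z|)) = 0.093533.
Step 6: alpha = 0.1. reject H0.

R = 3, z = -1.6771, p = 0.093533, reject H0.


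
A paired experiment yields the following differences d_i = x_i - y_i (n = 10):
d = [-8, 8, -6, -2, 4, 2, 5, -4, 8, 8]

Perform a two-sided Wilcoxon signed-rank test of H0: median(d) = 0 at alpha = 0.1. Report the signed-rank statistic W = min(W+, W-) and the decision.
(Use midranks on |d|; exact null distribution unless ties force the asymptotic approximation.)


Step 1: Drop any zero differences (none here) and take |d_i|.
|d| = [8, 8, 6, 2, 4, 2, 5, 4, 8, 8]
Step 2: Midrank |d_i| (ties get averaged ranks).
ranks: |8|->8.5, |8|->8.5, |6|->6, |2|->1.5, |4|->3.5, |2|->1.5, |5|->5, |4|->3.5, |8|->8.5, |8|->8.5
Step 3: Attach original signs; sum ranks with positive sign and with negative sign.
W+ = 8.5 + 3.5 + 1.5 + 5 + 8.5 + 8.5 = 35.5
W- = 8.5 + 6 + 1.5 + 3.5 = 19.5
(Check: W+ + W- = 55 should equal n(n+1)/2 = 55.)
Step 4: Test statistic W = min(W+, W-) = 19.5.
Step 5: Ties in |d|, so use the tie-corrected normal approximation.
        E[W] = n(n+1)/4 = 10*11/4 = 27.5.
        Tie groups: |d|=2 (t=2), |d|=4 (t=2), |d|=8 (t=4); sum(t^3 - t) = 72.
        Var[W] = n(n+1)(2n+1)/24 - sum(t^3-t)/48 = 2310/24 - 72/48 = 94.75.
        z = (W - E[W]) / sqrt(Var[W]) = (19.5 - 27.5) / 9.7340 = -0.8219.
        Two-sided p = 2*Phi(z) = 0.411154.
Step 6: alpha = 0.1. fail to reject H0.

W+ = 35.5, W- = 19.5, W = min = 19.5, p = 0.411154, fail to reject H0.


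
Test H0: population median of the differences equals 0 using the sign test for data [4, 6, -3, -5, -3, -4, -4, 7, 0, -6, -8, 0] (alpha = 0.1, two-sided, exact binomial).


Step 1: Discard zero differences. Original n = 12; n_eff = number of nonzero differences = 10.
Nonzero differences (with sign): +4, +6, -3, -5, -3, -4, -4, +7, -6, -8
Step 2: Count signs: positive = 3, negative = 7.
Step 3: Under H0: P(positive) = 0.5, so the number of positives S ~ Bin(10, 0.5).
Step 4: Two-sided exact p-value = sum of Bin(10,0.5) probabilities at or below the observed probability = 0.343750.
Step 5: alpha = 0.1. fail to reject H0.

n_eff = 10, pos = 3, neg = 7, p = 0.343750, fail to reject H0.


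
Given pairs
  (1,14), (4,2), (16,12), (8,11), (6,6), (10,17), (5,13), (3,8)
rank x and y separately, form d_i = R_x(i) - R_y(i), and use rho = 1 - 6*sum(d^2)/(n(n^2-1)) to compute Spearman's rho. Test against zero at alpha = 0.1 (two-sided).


Step 1: Rank x and y separately (midranks; no ties here).
rank(x): 1->1, 4->3, 16->8, 8->6, 6->5, 10->7, 5->4, 3->2
rank(y): 14->7, 2->1, 12->5, 11->4, 6->2, 17->8, 13->6, 8->3
Step 2: d_i = R_x(i) - R_y(i); compute d_i^2.
  (1-7)^2=36, (3-1)^2=4, (8-5)^2=9, (6-4)^2=4, (5-2)^2=9, (7-8)^2=1, (4-6)^2=4, (2-3)^2=1
sum(d^2) = 68.
Step 3: rho = 1 - 6*68 / (8*(8^2 - 1)) = 1 - 408/504 = 0.190476.
Step 4: Under H0, t = rho * sqrt((n-2)/(1-rho^2)) = 0.4753 ~ t(6).
Step 5: Two-sided p-value from the t-distribution with 6 df = 0.651401.
Step 6: alpha = 0.1. fail to reject H0.

rho = 0.1905, p = 0.651401, fail to reject H0 at alpha = 0.1.


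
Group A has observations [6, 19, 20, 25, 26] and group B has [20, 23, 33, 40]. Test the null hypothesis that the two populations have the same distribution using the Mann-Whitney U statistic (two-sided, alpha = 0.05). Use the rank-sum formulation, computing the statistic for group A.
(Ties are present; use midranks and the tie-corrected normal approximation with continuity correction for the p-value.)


Step 1: Combine and sort all 9 observations; assign midranks.
sorted (value, group): (6,X), (19,X), (20,X), (20,Y), (23,Y), (25,X), (26,X), (33,Y), (40,Y)
ranks: 6->1, 19->2, 20->3.5, 20->3.5, 23->5, 25->6, 26->7, 33->8, 40->9
Step 2: Rank sum for X: R1 = 1 + 2 + 3.5 + 6 + 7 = 19.5.
Step 3: U_X = R1 - n1(n1+1)/2 = 19.5 - 5*6/2 = 19.5 - 15 = 4.5.
       U_Y = n1*n2 - U_X = 20 - 4.5 = 15.5.
Step 4: Ties are present, so use the tie-corrected normal approximation (with continuity correction) for the p-value.
Step 5: p-value = 0.218742; compare to alpha = 0.05. fail to reject H0.

U_X = 4.5, p = 0.218742, fail to reject H0 at alpha = 0.05.


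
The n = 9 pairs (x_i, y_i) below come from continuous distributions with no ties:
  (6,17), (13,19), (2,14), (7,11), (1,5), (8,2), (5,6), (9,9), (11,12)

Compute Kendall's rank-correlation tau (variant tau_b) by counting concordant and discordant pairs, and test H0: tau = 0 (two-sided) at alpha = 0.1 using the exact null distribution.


Step 1: Enumerate the 36 unordered pairs (i,j) with i<j and classify each by sign(x_j-x_i) * sign(y_j-y_i).
  (1,2):dx=+7,dy=+2->C; (1,3):dx=-4,dy=-3->C; (1,4):dx=+1,dy=-6->D; (1,5):dx=-5,dy=-12->C
  (1,6):dx=+2,dy=-15->D; (1,7):dx=-1,dy=-11->C; (1,8):dx=+3,dy=-8->D; (1,9):dx=+5,dy=-5->D
  (2,3):dx=-11,dy=-5->C; (2,4):dx=-6,dy=-8->C; (2,5):dx=-12,dy=-14->C; (2,6):dx=-5,dy=-17->C
  (2,7):dx=-8,dy=-13->C; (2,8):dx=-4,dy=-10->C; (2,9):dx=-2,dy=-7->C; (3,4):dx=+5,dy=-3->D
  (3,5):dx=-1,dy=-9->C; (3,6):dx=+6,dy=-12->D; (3,7):dx=+3,dy=-8->D; (3,8):dx=+7,dy=-5->D
  (3,9):dx=+9,dy=-2->D; (4,5):dx=-6,dy=-6->C; (4,6):dx=+1,dy=-9->D; (4,7):dx=-2,dy=-5->C
  (4,8):dx=+2,dy=-2->D; (4,9):dx=+4,dy=+1->C; (5,6):dx=+7,dy=-3->D; (5,7):dx=+4,dy=+1->C
  (5,8):dx=+8,dy=+4->C; (5,9):dx=+10,dy=+7->C; (6,7):dx=-3,dy=+4->D; (6,8):dx=+1,dy=+7->C
  (6,9):dx=+3,dy=+10->C; (7,8):dx=+4,dy=+3->C; (7,9):dx=+6,dy=+6->C; (8,9):dx=+2,dy=+3->C
Step 2: C = 23, D = 13, total pairs = 36.
Step 3: tau = (C - D)/(n(n-1)/2) = (23 - 13)/36 = 0.277778.
Step 4: Exact two-sided p-value (enumerate n! = 362880 permutations of y under H0): p = 0.358488.
Step 5: alpha = 0.1. fail to reject H0.

tau_b = 0.2778 (C=23, D=13), p = 0.358488, fail to reject H0.


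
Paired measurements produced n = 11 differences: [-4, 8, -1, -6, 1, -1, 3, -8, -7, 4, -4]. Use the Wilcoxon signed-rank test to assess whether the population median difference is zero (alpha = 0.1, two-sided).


Step 1: Drop any zero differences (none here) and take |d_i|.
|d| = [4, 8, 1, 6, 1, 1, 3, 8, 7, 4, 4]
Step 2: Midrank |d_i| (ties get averaged ranks).
ranks: |4|->6, |8|->10.5, |1|->2, |6|->8, |1|->2, |1|->2, |3|->4, |8|->10.5, |7|->9, |4|->6, |4|->6
Step 3: Attach original signs; sum ranks with positive sign and with negative sign.
W+ = 10.5 + 2 + 4 + 6 = 22.5
W- = 6 + 2 + 8 + 2 + 10.5 + 9 + 6 = 43.5
(Check: W+ + W- = 66 should equal n(n+1)/2 = 66.)
Step 4: Test statistic W = min(W+, W-) = 22.5.
Step 5: Ties in |d|, so use the tie-corrected normal approximation.
        E[W] = n(n+1)/4 = 11*12/4 = 33.
        Tie groups: |d|=1 (t=3), |d|=4 (t=3), |d|=8 (t=2); sum(t^3 - t) = 54.
        Var[W] = n(n+1)(2n+1)/24 - sum(t^3-t)/48 = 3036/24 - 54/48 = 125.375.
        z = (W - E[W]) / sqrt(Var[W]) = (22.5 - 33) / 11.1971 = -0.9377.
        Two-sided p = 2*Phi(z) = 0.348377.
Step 6: alpha = 0.1. fail to reject H0.

W+ = 22.5, W- = 43.5, W = min = 22.5, p = 0.348377, fail to reject H0.


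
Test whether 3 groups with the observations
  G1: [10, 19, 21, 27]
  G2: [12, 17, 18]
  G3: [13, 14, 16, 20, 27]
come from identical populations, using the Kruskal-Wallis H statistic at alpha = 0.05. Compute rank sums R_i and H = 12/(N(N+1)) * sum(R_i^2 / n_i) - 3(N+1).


Step 1: Combine all N = 12 observations and assign midranks.
sorted (value, group, rank): (10,G1,1), (12,G2,2), (13,G3,3), (14,G3,4), (16,G3,5), (17,G2,6), (18,G2,7), (19,G1,8), (20,G3,9), (21,G1,10), (27,G1,11.5), (27,G3,11.5)
Step 2: Sum ranks within each group.
R_1 = 30.5 (n_1 = 4)
R_2 = 15 (n_2 = 3)
R_3 = 32.5 (n_3 = 5)
Step 3: H = 12/(N(N+1)) * sum(R_i^2/n_i) - 3(N+1)
     = 12/(12*13) * (30.5^2/4 + 15^2/3 + 32.5^2/5) - 3*13
     = 0.076923 * 518.812 - 39
     = 0.908654.
Step 4: Ties present; correction factor C = 1 - 6/(12^3 - 12) = 0.996503. Corrected H = 0.908654 / 0.996503 = 0.911842.
Step 5: Under H0, H ~ chi^2(2); p-value = 0.633864.
Step 6: alpha = 0.05. fail to reject H0.

H = 0.9118, df = 2, p = 0.633864, fail to reject H0.


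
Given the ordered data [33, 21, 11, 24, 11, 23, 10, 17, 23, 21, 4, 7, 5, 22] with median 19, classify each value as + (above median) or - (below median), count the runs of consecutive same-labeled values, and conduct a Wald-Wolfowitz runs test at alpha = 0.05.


Step 1: Compute median = 19; label A = above, B = below.
Labels in order: AABABABBAABBBA  (n_A = 7, n_B = 7)
Step 2: Count runs R = 9.
Step 3: Under H0 (random ordering), E[R] = 2*n_A*n_B/(n_A+n_B) + 1 = 2*7*7/14 + 1 = 8.0000.
        Var[R] = 2*n_A*n_B*(2*n_A*n_B - n_A - n_B) / ((n_A+n_B)^2 * (n_A+n_B-1)) = 8232/2548 = 3.2308.
        SD[R] = 1.7974.
Step 4: Continuity-corrected z = (R - 0.5 - E[R]) / SD[R] = (9 - 0.5 - 8.0000) / 1.7974 = 0.2782.
Step 5: Two-sided p-value via normal approximation = 2*(1 - Phi(|z|)) = 0.780879.
Step 6: alpha = 0.05. fail to reject H0.

R = 9, z = 0.2782, p = 0.780879, fail to reject H0.


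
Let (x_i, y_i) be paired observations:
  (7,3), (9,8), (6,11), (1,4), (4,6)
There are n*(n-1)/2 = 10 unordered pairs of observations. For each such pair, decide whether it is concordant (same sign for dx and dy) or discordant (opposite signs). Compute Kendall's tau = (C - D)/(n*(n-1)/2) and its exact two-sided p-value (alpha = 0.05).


Step 1: Enumerate the 10 unordered pairs (i,j) with i<j and classify each by sign(x_j-x_i) * sign(y_j-y_i).
  (1,2):dx=+2,dy=+5->C; (1,3):dx=-1,dy=+8->D; (1,4):dx=-6,dy=+1->D; (1,5):dx=-3,dy=+3->D
  (2,3):dx=-3,dy=+3->D; (2,4):dx=-8,dy=-4->C; (2,5):dx=-5,dy=-2->C; (3,4):dx=-5,dy=-7->C
  (3,5):dx=-2,dy=-5->C; (4,5):dx=+3,dy=+2->C
Step 2: C = 6, D = 4, total pairs = 10.
Step 3: tau = (C - D)/(n(n-1)/2) = (6 - 4)/10 = 0.200000.
Step 4: Exact two-sided p-value (enumerate n! = 120 permutations of y under H0): p = 0.816667.
Step 5: alpha = 0.05. fail to reject H0.

tau_b = 0.2000 (C=6, D=4), p = 0.816667, fail to reject H0.


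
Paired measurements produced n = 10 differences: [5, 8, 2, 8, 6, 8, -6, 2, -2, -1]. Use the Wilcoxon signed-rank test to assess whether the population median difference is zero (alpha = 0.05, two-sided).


Step 1: Drop any zero differences (none here) and take |d_i|.
|d| = [5, 8, 2, 8, 6, 8, 6, 2, 2, 1]
Step 2: Midrank |d_i| (ties get averaged ranks).
ranks: |5|->5, |8|->9, |2|->3, |8|->9, |6|->6.5, |8|->9, |6|->6.5, |2|->3, |2|->3, |1|->1
Step 3: Attach original signs; sum ranks with positive sign and with negative sign.
W+ = 5 + 9 + 3 + 9 + 6.5 + 9 + 3 = 44.5
W- = 6.5 + 3 + 1 = 10.5
(Check: W+ + W- = 55 should equal n(n+1)/2 = 55.)
Step 4: Test statistic W = min(W+, W-) = 10.5.
Step 5: Ties in |d|, so use the tie-corrected normal approximation.
        E[W] = n(n+1)/4 = 10*11/4 = 27.5.
        Tie groups: |d|=2 (t=3), |d|=6 (t=2), |d|=8 (t=3); sum(t^3 - t) = 54.
        Var[W] = n(n+1)(2n+1)/24 - sum(t^3-t)/48 = 2310/24 - 54/48 = 95.125.
        z = (W - E[W]) / sqrt(Var[W]) = (10.5 - 27.5) / 9.7532 = -1.7430.
        Two-sided p = 2*Phi(z) = 0.081331.
Step 6: alpha = 0.05. fail to reject H0.

W+ = 44.5, W- = 10.5, W = min = 10.5, p = 0.081331, fail to reject H0.


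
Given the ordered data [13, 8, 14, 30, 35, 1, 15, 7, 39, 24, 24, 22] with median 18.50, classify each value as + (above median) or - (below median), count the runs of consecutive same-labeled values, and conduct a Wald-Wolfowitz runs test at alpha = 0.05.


Step 1: Compute median = 18.50; label A = above, B = below.
Labels in order: BBBAABBBAAAA  (n_A = 6, n_B = 6)
Step 2: Count runs R = 4.
Step 3: Under H0 (random ordering), E[R] = 2*n_A*n_B/(n_A+n_B) + 1 = 2*6*6/12 + 1 = 7.0000.
        Var[R] = 2*n_A*n_B*(2*n_A*n_B - n_A - n_B) / ((n_A+n_B)^2 * (n_A+n_B-1)) = 4320/1584 = 2.7273.
        SD[R] = 1.6514.
Step 4: Continuity-corrected z = (R + 0.5 - E[R]) / SD[R] = (4 + 0.5 - 7.0000) / 1.6514 = -1.5138.
Step 5: Two-sided p-value via normal approximation = 2*(1 - Phi(|z|)) = 0.130070.
Step 6: alpha = 0.05. fail to reject H0.

R = 4, z = -1.5138, p = 0.130070, fail to reject H0.


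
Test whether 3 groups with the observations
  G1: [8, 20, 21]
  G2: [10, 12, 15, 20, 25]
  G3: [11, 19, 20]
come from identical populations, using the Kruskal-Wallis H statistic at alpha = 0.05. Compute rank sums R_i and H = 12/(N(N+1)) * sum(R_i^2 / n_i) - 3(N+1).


Step 1: Combine all N = 11 observations and assign midranks.
sorted (value, group, rank): (8,G1,1), (10,G2,2), (11,G3,3), (12,G2,4), (15,G2,5), (19,G3,6), (20,G1,8), (20,G2,8), (20,G3,8), (21,G1,10), (25,G2,11)
Step 2: Sum ranks within each group.
R_1 = 19 (n_1 = 3)
R_2 = 30 (n_2 = 5)
R_3 = 17 (n_3 = 3)
Step 3: H = 12/(N(N+1)) * sum(R_i^2/n_i) - 3(N+1)
     = 12/(11*12) * (19^2/3 + 30^2/5 + 17^2/3) - 3*12
     = 0.090909 * 396.667 - 36
     = 0.060606.
Step 4: Ties present; correction factor C = 1 - 24/(11^3 - 11) = 0.981818. Corrected H = 0.060606 / 0.981818 = 0.061728.
Step 5: Under H0, H ~ chi^2(2); p-value = 0.969607.
Step 6: alpha = 0.05. fail to reject H0.

H = 0.0617, df = 2, p = 0.969607, fail to reject H0.


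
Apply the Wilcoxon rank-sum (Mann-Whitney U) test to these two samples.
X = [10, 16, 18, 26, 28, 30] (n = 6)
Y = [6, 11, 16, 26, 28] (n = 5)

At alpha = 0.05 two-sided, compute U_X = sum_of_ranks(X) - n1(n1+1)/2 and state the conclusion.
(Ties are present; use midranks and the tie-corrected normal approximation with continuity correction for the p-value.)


Step 1: Combine and sort all 11 observations; assign midranks.
sorted (value, group): (6,Y), (10,X), (11,Y), (16,X), (16,Y), (18,X), (26,X), (26,Y), (28,X), (28,Y), (30,X)
ranks: 6->1, 10->2, 11->3, 16->4.5, 16->4.5, 18->6, 26->7.5, 26->7.5, 28->9.5, 28->9.5, 30->11
Step 2: Rank sum for X: R1 = 2 + 4.5 + 6 + 7.5 + 9.5 + 11 = 40.5.
Step 3: U_X = R1 - n1(n1+1)/2 = 40.5 - 6*7/2 = 40.5 - 21 = 19.5.
       U_Y = n1*n2 - U_X = 30 - 19.5 = 10.5.
Step 4: Ties are present, so use the tie-corrected normal approximation (with continuity correction) for the p-value.
Step 5: p-value = 0.462140; compare to alpha = 0.05. fail to reject H0.

U_X = 19.5, p = 0.462140, fail to reject H0 at alpha = 0.05.


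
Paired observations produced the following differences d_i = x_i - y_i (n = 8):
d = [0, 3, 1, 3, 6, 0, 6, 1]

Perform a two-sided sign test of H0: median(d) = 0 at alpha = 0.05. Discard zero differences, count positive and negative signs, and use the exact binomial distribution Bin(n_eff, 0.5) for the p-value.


Step 1: Discard zero differences. Original n = 8; n_eff = number of nonzero differences = 6.
Nonzero differences (with sign): +3, +1, +3, +6, +6, +1
Step 2: Count signs: positive = 6, negative = 0.
Step 3: Under H0: P(positive) = 0.5, so the number of positives S ~ Bin(6, 0.5).
Step 4: Two-sided exact p-value = sum of Bin(6,0.5) probabilities at or below the observed probability = 0.031250.
Step 5: alpha = 0.05. reject H0.

n_eff = 6, pos = 6, neg = 0, p = 0.031250, reject H0.


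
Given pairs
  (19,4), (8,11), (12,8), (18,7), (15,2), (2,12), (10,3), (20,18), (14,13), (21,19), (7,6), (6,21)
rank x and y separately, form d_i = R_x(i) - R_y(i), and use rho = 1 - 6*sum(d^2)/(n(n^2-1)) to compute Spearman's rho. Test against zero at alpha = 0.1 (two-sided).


Step 1: Rank x and y separately (midranks; no ties here).
rank(x): 19->10, 8->4, 12->6, 18->9, 15->8, 2->1, 10->5, 20->11, 14->7, 21->12, 7->3, 6->2
rank(y): 4->3, 11->7, 8->6, 7->5, 2->1, 12->8, 3->2, 18->10, 13->9, 19->11, 6->4, 21->12
Step 2: d_i = R_x(i) - R_y(i); compute d_i^2.
  (10-3)^2=49, (4-7)^2=9, (6-6)^2=0, (9-5)^2=16, (8-1)^2=49, (1-8)^2=49, (5-2)^2=9, (11-10)^2=1, (7-9)^2=4, (12-11)^2=1, (3-4)^2=1, (2-12)^2=100
sum(d^2) = 288.
Step 3: rho = 1 - 6*288 / (12*(12^2 - 1)) = 1 - 1728/1716 = -0.006993.
Step 4: Under H0, t = rho * sqrt((n-2)/(1-rho^2)) = -0.0221 ~ t(10).
Step 5: Two-sided p-value from the t-distribution with 10 df = 0.982792.
Step 6: alpha = 0.1. fail to reject H0.

rho = -0.0070, p = 0.982792, fail to reject H0 at alpha = 0.1.


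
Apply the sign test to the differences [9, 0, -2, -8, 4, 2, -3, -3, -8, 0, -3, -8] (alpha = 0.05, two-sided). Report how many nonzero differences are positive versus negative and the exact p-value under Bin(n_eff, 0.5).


Step 1: Discard zero differences. Original n = 12; n_eff = number of nonzero differences = 10.
Nonzero differences (with sign): +9, -2, -8, +4, +2, -3, -3, -8, -3, -8
Step 2: Count signs: positive = 3, negative = 7.
Step 3: Under H0: P(positive) = 0.5, so the number of positives S ~ Bin(10, 0.5).
Step 4: Two-sided exact p-value = sum of Bin(10,0.5) probabilities at or below the observed probability = 0.343750.
Step 5: alpha = 0.05. fail to reject H0.

n_eff = 10, pos = 3, neg = 7, p = 0.343750, fail to reject H0.
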